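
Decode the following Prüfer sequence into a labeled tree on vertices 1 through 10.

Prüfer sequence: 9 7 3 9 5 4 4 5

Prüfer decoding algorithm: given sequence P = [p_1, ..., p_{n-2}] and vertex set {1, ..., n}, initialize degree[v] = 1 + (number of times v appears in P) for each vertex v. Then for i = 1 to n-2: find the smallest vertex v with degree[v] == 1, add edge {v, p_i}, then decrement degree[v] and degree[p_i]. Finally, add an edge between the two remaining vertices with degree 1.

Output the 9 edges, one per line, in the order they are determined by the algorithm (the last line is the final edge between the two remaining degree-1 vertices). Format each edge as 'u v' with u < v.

Initial degrees: {1:1, 2:1, 3:2, 4:3, 5:3, 6:1, 7:2, 8:1, 9:3, 10:1}
Step 1: smallest deg-1 vertex = 1, p_1 = 9. Add edge {1,9}. Now deg[1]=0, deg[9]=2.
Step 2: smallest deg-1 vertex = 2, p_2 = 7. Add edge {2,7}. Now deg[2]=0, deg[7]=1.
Step 3: smallest deg-1 vertex = 6, p_3 = 3. Add edge {3,6}. Now deg[6]=0, deg[3]=1.
Step 4: smallest deg-1 vertex = 3, p_4 = 9. Add edge {3,9}. Now deg[3]=0, deg[9]=1.
Step 5: smallest deg-1 vertex = 7, p_5 = 5. Add edge {5,7}. Now deg[7]=0, deg[5]=2.
Step 6: smallest deg-1 vertex = 8, p_6 = 4. Add edge {4,8}. Now deg[8]=0, deg[4]=2.
Step 7: smallest deg-1 vertex = 9, p_7 = 4. Add edge {4,9}. Now deg[9]=0, deg[4]=1.
Step 8: smallest deg-1 vertex = 4, p_8 = 5. Add edge {4,5}. Now deg[4]=0, deg[5]=1.
Final: two remaining deg-1 vertices are 5, 10. Add edge {5,10}.

Answer: 1 9
2 7
3 6
3 9
5 7
4 8
4 9
4 5
5 10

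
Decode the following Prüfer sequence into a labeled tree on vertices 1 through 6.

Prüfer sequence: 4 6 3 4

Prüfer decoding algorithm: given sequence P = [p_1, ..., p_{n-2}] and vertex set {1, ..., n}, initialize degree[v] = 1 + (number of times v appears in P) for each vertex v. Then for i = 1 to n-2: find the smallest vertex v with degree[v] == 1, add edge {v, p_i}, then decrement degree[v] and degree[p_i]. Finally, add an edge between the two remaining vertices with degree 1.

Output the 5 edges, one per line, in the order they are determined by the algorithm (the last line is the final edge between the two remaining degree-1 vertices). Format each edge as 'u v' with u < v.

Initial degrees: {1:1, 2:1, 3:2, 4:3, 5:1, 6:2}
Step 1: smallest deg-1 vertex = 1, p_1 = 4. Add edge {1,4}. Now deg[1]=0, deg[4]=2.
Step 2: smallest deg-1 vertex = 2, p_2 = 6. Add edge {2,6}. Now deg[2]=0, deg[6]=1.
Step 3: smallest deg-1 vertex = 5, p_3 = 3. Add edge {3,5}. Now deg[5]=0, deg[3]=1.
Step 4: smallest deg-1 vertex = 3, p_4 = 4. Add edge {3,4}. Now deg[3]=0, deg[4]=1.
Final: two remaining deg-1 vertices are 4, 6. Add edge {4,6}.

Answer: 1 4
2 6
3 5
3 4
4 6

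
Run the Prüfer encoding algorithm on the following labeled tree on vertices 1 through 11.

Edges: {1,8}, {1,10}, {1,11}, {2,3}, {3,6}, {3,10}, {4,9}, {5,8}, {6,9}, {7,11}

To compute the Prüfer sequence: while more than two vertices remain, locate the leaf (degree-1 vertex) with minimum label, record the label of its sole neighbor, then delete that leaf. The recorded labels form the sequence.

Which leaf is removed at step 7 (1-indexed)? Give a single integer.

Step 1: current leaves = {2,4,5,7}. Remove leaf 2 (neighbor: 3).
Step 2: current leaves = {4,5,7}. Remove leaf 4 (neighbor: 9).
Step 3: current leaves = {5,7,9}. Remove leaf 5 (neighbor: 8).
Step 4: current leaves = {7,8,9}. Remove leaf 7 (neighbor: 11).
Step 5: current leaves = {8,9,11}. Remove leaf 8 (neighbor: 1).
Step 6: current leaves = {9,11}. Remove leaf 9 (neighbor: 6).
Step 7: current leaves = {6,11}. Remove leaf 6 (neighbor: 3).

Answer: 6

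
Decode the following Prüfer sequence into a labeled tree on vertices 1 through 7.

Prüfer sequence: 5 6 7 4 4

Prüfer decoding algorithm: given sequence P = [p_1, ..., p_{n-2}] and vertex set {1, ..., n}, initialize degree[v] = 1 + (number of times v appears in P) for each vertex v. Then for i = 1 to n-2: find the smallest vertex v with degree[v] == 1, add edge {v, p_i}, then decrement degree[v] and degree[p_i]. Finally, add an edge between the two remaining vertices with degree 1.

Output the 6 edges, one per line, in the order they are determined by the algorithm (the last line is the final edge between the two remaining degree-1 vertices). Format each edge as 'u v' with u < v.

Initial degrees: {1:1, 2:1, 3:1, 4:3, 5:2, 6:2, 7:2}
Step 1: smallest deg-1 vertex = 1, p_1 = 5. Add edge {1,5}. Now deg[1]=0, deg[5]=1.
Step 2: smallest deg-1 vertex = 2, p_2 = 6. Add edge {2,6}. Now deg[2]=0, deg[6]=1.
Step 3: smallest deg-1 vertex = 3, p_3 = 7. Add edge {3,7}. Now deg[3]=0, deg[7]=1.
Step 4: smallest deg-1 vertex = 5, p_4 = 4. Add edge {4,5}. Now deg[5]=0, deg[4]=2.
Step 5: smallest deg-1 vertex = 6, p_5 = 4. Add edge {4,6}. Now deg[6]=0, deg[4]=1.
Final: two remaining deg-1 vertices are 4, 7. Add edge {4,7}.

Answer: 1 5
2 6
3 7
4 5
4 6
4 7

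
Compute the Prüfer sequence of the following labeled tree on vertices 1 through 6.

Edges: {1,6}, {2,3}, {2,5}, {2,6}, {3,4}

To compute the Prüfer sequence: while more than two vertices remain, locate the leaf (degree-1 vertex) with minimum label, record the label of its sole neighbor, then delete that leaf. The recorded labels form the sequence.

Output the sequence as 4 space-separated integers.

Step 1: leaves = {1,4,5}. Remove smallest leaf 1, emit neighbor 6.
Step 2: leaves = {4,5,6}. Remove smallest leaf 4, emit neighbor 3.
Step 3: leaves = {3,5,6}. Remove smallest leaf 3, emit neighbor 2.
Step 4: leaves = {5,6}. Remove smallest leaf 5, emit neighbor 2.
Done: 2 vertices remain (2, 6). Sequence = [6 3 2 2]

Answer: 6 3 2 2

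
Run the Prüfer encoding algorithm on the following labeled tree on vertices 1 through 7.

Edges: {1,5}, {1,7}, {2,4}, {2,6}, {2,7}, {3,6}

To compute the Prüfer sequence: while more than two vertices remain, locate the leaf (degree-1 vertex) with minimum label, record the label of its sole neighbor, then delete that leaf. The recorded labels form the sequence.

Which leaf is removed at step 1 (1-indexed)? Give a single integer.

Step 1: current leaves = {3,4,5}. Remove leaf 3 (neighbor: 6).

Answer: 3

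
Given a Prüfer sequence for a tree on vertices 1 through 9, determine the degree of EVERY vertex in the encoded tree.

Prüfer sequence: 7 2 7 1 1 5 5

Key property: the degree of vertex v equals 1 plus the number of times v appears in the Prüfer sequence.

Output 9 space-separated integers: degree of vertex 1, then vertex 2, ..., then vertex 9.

Answer: 3 2 1 1 3 1 3 1 1

Derivation:
p_1 = 7: count[7] becomes 1
p_2 = 2: count[2] becomes 1
p_3 = 7: count[7] becomes 2
p_4 = 1: count[1] becomes 1
p_5 = 1: count[1] becomes 2
p_6 = 5: count[5] becomes 1
p_7 = 5: count[5] becomes 2
Degrees (1 + count): deg[1]=1+2=3, deg[2]=1+1=2, deg[3]=1+0=1, deg[4]=1+0=1, deg[5]=1+2=3, deg[6]=1+0=1, deg[7]=1+2=3, deg[8]=1+0=1, deg[9]=1+0=1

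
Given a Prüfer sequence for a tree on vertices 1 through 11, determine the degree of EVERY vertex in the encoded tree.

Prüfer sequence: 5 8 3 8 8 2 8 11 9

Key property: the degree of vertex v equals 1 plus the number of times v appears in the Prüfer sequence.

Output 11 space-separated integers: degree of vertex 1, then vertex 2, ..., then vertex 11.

p_1 = 5: count[5] becomes 1
p_2 = 8: count[8] becomes 1
p_3 = 3: count[3] becomes 1
p_4 = 8: count[8] becomes 2
p_5 = 8: count[8] becomes 3
p_6 = 2: count[2] becomes 1
p_7 = 8: count[8] becomes 4
p_8 = 11: count[11] becomes 1
p_9 = 9: count[9] becomes 1
Degrees (1 + count): deg[1]=1+0=1, deg[2]=1+1=2, deg[3]=1+1=2, deg[4]=1+0=1, deg[5]=1+1=2, deg[6]=1+0=1, deg[7]=1+0=1, deg[8]=1+4=5, deg[9]=1+1=2, deg[10]=1+0=1, deg[11]=1+1=2

Answer: 1 2 2 1 2 1 1 5 2 1 2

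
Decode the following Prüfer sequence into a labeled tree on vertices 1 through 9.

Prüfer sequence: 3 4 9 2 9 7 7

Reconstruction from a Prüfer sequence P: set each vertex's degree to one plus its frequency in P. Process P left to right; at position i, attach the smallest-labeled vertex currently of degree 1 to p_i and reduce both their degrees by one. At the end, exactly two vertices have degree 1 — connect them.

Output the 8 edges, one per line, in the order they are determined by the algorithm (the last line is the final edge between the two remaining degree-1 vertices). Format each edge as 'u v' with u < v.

Initial degrees: {1:1, 2:2, 3:2, 4:2, 5:1, 6:1, 7:3, 8:1, 9:3}
Step 1: smallest deg-1 vertex = 1, p_1 = 3. Add edge {1,3}. Now deg[1]=0, deg[3]=1.
Step 2: smallest deg-1 vertex = 3, p_2 = 4. Add edge {3,4}. Now deg[3]=0, deg[4]=1.
Step 3: smallest deg-1 vertex = 4, p_3 = 9. Add edge {4,9}. Now deg[4]=0, deg[9]=2.
Step 4: smallest deg-1 vertex = 5, p_4 = 2. Add edge {2,5}. Now deg[5]=0, deg[2]=1.
Step 5: smallest deg-1 vertex = 2, p_5 = 9. Add edge {2,9}. Now deg[2]=0, deg[9]=1.
Step 6: smallest deg-1 vertex = 6, p_6 = 7. Add edge {6,7}. Now deg[6]=0, deg[7]=2.
Step 7: smallest deg-1 vertex = 8, p_7 = 7. Add edge {7,8}. Now deg[8]=0, deg[7]=1.
Final: two remaining deg-1 vertices are 7, 9. Add edge {7,9}.

Answer: 1 3
3 4
4 9
2 5
2 9
6 7
7 8
7 9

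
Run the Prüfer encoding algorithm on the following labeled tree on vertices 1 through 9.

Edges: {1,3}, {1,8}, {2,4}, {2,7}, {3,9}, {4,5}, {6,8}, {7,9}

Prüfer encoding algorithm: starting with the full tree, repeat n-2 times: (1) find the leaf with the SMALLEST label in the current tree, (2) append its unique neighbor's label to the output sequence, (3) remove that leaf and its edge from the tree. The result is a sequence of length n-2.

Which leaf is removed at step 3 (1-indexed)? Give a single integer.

Step 1: current leaves = {5,6}. Remove leaf 5 (neighbor: 4).
Step 2: current leaves = {4,6}. Remove leaf 4 (neighbor: 2).
Step 3: current leaves = {2,6}. Remove leaf 2 (neighbor: 7).

Answer: 2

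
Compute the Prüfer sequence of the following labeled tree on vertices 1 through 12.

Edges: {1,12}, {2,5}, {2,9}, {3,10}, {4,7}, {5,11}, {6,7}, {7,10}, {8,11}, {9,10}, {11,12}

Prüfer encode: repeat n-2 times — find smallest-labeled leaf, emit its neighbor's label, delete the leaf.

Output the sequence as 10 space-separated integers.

Answer: 12 10 7 7 10 11 9 2 5 11

Derivation:
Step 1: leaves = {1,3,4,6,8}. Remove smallest leaf 1, emit neighbor 12.
Step 2: leaves = {3,4,6,8,12}. Remove smallest leaf 3, emit neighbor 10.
Step 3: leaves = {4,6,8,12}. Remove smallest leaf 4, emit neighbor 7.
Step 4: leaves = {6,8,12}. Remove smallest leaf 6, emit neighbor 7.
Step 5: leaves = {7,8,12}. Remove smallest leaf 7, emit neighbor 10.
Step 6: leaves = {8,10,12}. Remove smallest leaf 8, emit neighbor 11.
Step 7: leaves = {10,12}. Remove smallest leaf 10, emit neighbor 9.
Step 8: leaves = {9,12}. Remove smallest leaf 9, emit neighbor 2.
Step 9: leaves = {2,12}. Remove smallest leaf 2, emit neighbor 5.
Step 10: leaves = {5,12}. Remove smallest leaf 5, emit neighbor 11.
Done: 2 vertices remain (11, 12). Sequence = [12 10 7 7 10 11 9 2 5 11]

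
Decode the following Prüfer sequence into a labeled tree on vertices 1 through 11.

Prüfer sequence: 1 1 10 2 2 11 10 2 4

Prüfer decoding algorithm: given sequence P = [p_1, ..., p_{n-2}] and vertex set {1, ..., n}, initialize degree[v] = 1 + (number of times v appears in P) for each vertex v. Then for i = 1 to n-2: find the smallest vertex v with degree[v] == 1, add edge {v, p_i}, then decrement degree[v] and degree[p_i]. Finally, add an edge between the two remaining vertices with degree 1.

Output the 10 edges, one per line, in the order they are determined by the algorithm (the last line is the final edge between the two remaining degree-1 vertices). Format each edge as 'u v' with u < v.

Answer: 1 3
1 5
1 10
2 6
2 7
8 11
9 10
2 10
2 4
4 11

Derivation:
Initial degrees: {1:3, 2:4, 3:1, 4:2, 5:1, 6:1, 7:1, 8:1, 9:1, 10:3, 11:2}
Step 1: smallest deg-1 vertex = 3, p_1 = 1. Add edge {1,3}. Now deg[3]=0, deg[1]=2.
Step 2: smallest deg-1 vertex = 5, p_2 = 1. Add edge {1,5}. Now deg[5]=0, deg[1]=1.
Step 3: smallest deg-1 vertex = 1, p_3 = 10. Add edge {1,10}. Now deg[1]=0, deg[10]=2.
Step 4: smallest deg-1 vertex = 6, p_4 = 2. Add edge {2,6}. Now deg[6]=0, deg[2]=3.
Step 5: smallest deg-1 vertex = 7, p_5 = 2. Add edge {2,7}. Now deg[7]=0, deg[2]=2.
Step 6: smallest deg-1 vertex = 8, p_6 = 11. Add edge {8,11}. Now deg[8]=0, deg[11]=1.
Step 7: smallest deg-1 vertex = 9, p_7 = 10. Add edge {9,10}. Now deg[9]=0, deg[10]=1.
Step 8: smallest deg-1 vertex = 10, p_8 = 2. Add edge {2,10}. Now deg[10]=0, deg[2]=1.
Step 9: smallest deg-1 vertex = 2, p_9 = 4. Add edge {2,4}. Now deg[2]=0, deg[4]=1.
Final: two remaining deg-1 vertices are 4, 11. Add edge {4,11}.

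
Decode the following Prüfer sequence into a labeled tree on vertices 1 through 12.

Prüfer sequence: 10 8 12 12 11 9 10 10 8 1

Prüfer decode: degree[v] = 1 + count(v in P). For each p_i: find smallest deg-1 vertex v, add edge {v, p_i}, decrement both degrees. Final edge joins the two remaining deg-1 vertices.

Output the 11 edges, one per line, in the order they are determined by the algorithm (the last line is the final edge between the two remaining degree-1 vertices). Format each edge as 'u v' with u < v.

Answer: 2 10
3 8
4 12
5 12
6 11
7 9
9 10
10 11
8 10
1 8
1 12

Derivation:
Initial degrees: {1:2, 2:1, 3:1, 4:1, 5:1, 6:1, 7:1, 8:3, 9:2, 10:4, 11:2, 12:3}
Step 1: smallest deg-1 vertex = 2, p_1 = 10. Add edge {2,10}. Now deg[2]=0, deg[10]=3.
Step 2: smallest deg-1 vertex = 3, p_2 = 8. Add edge {3,8}. Now deg[3]=0, deg[8]=2.
Step 3: smallest deg-1 vertex = 4, p_3 = 12. Add edge {4,12}. Now deg[4]=0, deg[12]=2.
Step 4: smallest deg-1 vertex = 5, p_4 = 12. Add edge {5,12}. Now deg[5]=0, deg[12]=1.
Step 5: smallest deg-1 vertex = 6, p_5 = 11. Add edge {6,11}. Now deg[6]=0, deg[11]=1.
Step 6: smallest deg-1 vertex = 7, p_6 = 9. Add edge {7,9}. Now deg[7]=0, deg[9]=1.
Step 7: smallest deg-1 vertex = 9, p_7 = 10. Add edge {9,10}. Now deg[9]=0, deg[10]=2.
Step 8: smallest deg-1 vertex = 11, p_8 = 10. Add edge {10,11}. Now deg[11]=0, deg[10]=1.
Step 9: smallest deg-1 vertex = 10, p_9 = 8. Add edge {8,10}. Now deg[10]=0, deg[8]=1.
Step 10: smallest deg-1 vertex = 8, p_10 = 1. Add edge {1,8}. Now deg[8]=0, deg[1]=1.
Final: two remaining deg-1 vertices are 1, 12. Add edge {1,12}.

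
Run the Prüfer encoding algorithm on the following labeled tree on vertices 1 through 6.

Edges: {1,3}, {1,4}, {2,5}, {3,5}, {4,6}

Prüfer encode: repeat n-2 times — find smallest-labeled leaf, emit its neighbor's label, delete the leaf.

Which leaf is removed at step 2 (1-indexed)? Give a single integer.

Answer: 5

Derivation:
Step 1: current leaves = {2,6}. Remove leaf 2 (neighbor: 5).
Step 2: current leaves = {5,6}. Remove leaf 5 (neighbor: 3).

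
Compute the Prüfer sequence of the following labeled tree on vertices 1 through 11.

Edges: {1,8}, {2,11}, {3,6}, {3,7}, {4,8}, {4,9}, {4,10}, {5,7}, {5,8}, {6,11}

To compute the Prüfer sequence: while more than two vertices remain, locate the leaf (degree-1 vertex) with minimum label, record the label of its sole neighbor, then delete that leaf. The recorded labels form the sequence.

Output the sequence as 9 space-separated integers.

Step 1: leaves = {1,2,9,10}. Remove smallest leaf 1, emit neighbor 8.
Step 2: leaves = {2,9,10}. Remove smallest leaf 2, emit neighbor 11.
Step 3: leaves = {9,10,11}. Remove smallest leaf 9, emit neighbor 4.
Step 4: leaves = {10,11}. Remove smallest leaf 10, emit neighbor 4.
Step 5: leaves = {4,11}. Remove smallest leaf 4, emit neighbor 8.
Step 6: leaves = {8,11}. Remove smallest leaf 8, emit neighbor 5.
Step 7: leaves = {5,11}. Remove smallest leaf 5, emit neighbor 7.
Step 8: leaves = {7,11}. Remove smallest leaf 7, emit neighbor 3.
Step 9: leaves = {3,11}. Remove smallest leaf 3, emit neighbor 6.
Done: 2 vertices remain (6, 11). Sequence = [8 11 4 4 8 5 7 3 6]

Answer: 8 11 4 4 8 5 7 3 6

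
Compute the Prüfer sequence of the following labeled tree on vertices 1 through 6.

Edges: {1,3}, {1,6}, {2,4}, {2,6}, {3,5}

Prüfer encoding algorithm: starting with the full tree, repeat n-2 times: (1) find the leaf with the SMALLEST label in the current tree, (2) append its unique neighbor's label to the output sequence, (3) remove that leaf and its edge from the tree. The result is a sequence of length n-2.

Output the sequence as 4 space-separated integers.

Answer: 2 6 3 1

Derivation:
Step 1: leaves = {4,5}. Remove smallest leaf 4, emit neighbor 2.
Step 2: leaves = {2,5}. Remove smallest leaf 2, emit neighbor 6.
Step 3: leaves = {5,6}. Remove smallest leaf 5, emit neighbor 3.
Step 4: leaves = {3,6}. Remove smallest leaf 3, emit neighbor 1.
Done: 2 vertices remain (1, 6). Sequence = [2 6 3 1]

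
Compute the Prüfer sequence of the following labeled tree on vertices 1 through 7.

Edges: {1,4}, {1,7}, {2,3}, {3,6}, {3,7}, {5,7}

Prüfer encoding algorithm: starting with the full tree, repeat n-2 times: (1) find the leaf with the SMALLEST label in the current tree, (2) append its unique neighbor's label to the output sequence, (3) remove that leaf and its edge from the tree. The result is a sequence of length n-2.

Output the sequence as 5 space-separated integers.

Step 1: leaves = {2,4,5,6}. Remove smallest leaf 2, emit neighbor 3.
Step 2: leaves = {4,5,6}. Remove smallest leaf 4, emit neighbor 1.
Step 3: leaves = {1,5,6}. Remove smallest leaf 1, emit neighbor 7.
Step 4: leaves = {5,6}. Remove smallest leaf 5, emit neighbor 7.
Step 5: leaves = {6,7}. Remove smallest leaf 6, emit neighbor 3.
Done: 2 vertices remain (3, 7). Sequence = [3 1 7 7 3]

Answer: 3 1 7 7 3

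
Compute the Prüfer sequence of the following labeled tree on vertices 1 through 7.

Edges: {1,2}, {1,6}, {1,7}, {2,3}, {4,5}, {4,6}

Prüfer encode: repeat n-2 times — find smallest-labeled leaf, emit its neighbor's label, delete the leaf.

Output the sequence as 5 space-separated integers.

Step 1: leaves = {3,5,7}. Remove smallest leaf 3, emit neighbor 2.
Step 2: leaves = {2,5,7}. Remove smallest leaf 2, emit neighbor 1.
Step 3: leaves = {5,7}. Remove smallest leaf 5, emit neighbor 4.
Step 4: leaves = {4,7}. Remove smallest leaf 4, emit neighbor 6.
Step 5: leaves = {6,7}. Remove smallest leaf 6, emit neighbor 1.
Done: 2 vertices remain (1, 7). Sequence = [2 1 4 6 1]

Answer: 2 1 4 6 1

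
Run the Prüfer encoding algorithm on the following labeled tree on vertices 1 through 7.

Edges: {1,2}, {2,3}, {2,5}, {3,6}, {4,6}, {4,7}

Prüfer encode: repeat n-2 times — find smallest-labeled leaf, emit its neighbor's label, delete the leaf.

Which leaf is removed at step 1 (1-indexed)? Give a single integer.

Answer: 1

Derivation:
Step 1: current leaves = {1,5,7}. Remove leaf 1 (neighbor: 2).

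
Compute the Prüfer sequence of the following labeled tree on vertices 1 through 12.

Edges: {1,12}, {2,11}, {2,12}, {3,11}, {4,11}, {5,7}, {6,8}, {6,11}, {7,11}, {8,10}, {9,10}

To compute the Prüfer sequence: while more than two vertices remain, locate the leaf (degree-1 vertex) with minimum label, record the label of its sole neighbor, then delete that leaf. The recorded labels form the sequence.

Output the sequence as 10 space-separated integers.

Answer: 12 11 11 7 11 10 8 6 11 2

Derivation:
Step 1: leaves = {1,3,4,5,9}. Remove smallest leaf 1, emit neighbor 12.
Step 2: leaves = {3,4,5,9,12}. Remove smallest leaf 3, emit neighbor 11.
Step 3: leaves = {4,5,9,12}. Remove smallest leaf 4, emit neighbor 11.
Step 4: leaves = {5,9,12}. Remove smallest leaf 5, emit neighbor 7.
Step 5: leaves = {7,9,12}. Remove smallest leaf 7, emit neighbor 11.
Step 6: leaves = {9,12}. Remove smallest leaf 9, emit neighbor 10.
Step 7: leaves = {10,12}. Remove smallest leaf 10, emit neighbor 8.
Step 8: leaves = {8,12}. Remove smallest leaf 8, emit neighbor 6.
Step 9: leaves = {6,12}. Remove smallest leaf 6, emit neighbor 11.
Step 10: leaves = {11,12}. Remove smallest leaf 11, emit neighbor 2.
Done: 2 vertices remain (2, 12). Sequence = [12 11 11 7 11 10 8 6 11 2]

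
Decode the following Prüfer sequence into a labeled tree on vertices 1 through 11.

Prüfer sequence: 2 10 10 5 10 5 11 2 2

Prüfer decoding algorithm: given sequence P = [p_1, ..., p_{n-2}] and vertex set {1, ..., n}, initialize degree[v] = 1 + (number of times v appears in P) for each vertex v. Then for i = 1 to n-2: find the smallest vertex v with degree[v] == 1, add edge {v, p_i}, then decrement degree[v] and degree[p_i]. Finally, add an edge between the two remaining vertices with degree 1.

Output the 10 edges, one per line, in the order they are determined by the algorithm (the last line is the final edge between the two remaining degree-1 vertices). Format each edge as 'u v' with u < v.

Answer: 1 2
3 10
4 10
5 6
7 10
5 8
5 11
2 9
2 10
2 11

Derivation:
Initial degrees: {1:1, 2:4, 3:1, 4:1, 5:3, 6:1, 7:1, 8:1, 9:1, 10:4, 11:2}
Step 1: smallest deg-1 vertex = 1, p_1 = 2. Add edge {1,2}. Now deg[1]=0, deg[2]=3.
Step 2: smallest deg-1 vertex = 3, p_2 = 10. Add edge {3,10}. Now deg[3]=0, deg[10]=3.
Step 3: smallest deg-1 vertex = 4, p_3 = 10. Add edge {4,10}. Now deg[4]=0, deg[10]=2.
Step 4: smallest deg-1 vertex = 6, p_4 = 5. Add edge {5,6}. Now deg[6]=0, deg[5]=2.
Step 5: smallest deg-1 vertex = 7, p_5 = 10. Add edge {7,10}. Now deg[7]=0, deg[10]=1.
Step 6: smallest deg-1 vertex = 8, p_6 = 5. Add edge {5,8}. Now deg[8]=0, deg[5]=1.
Step 7: smallest deg-1 vertex = 5, p_7 = 11. Add edge {5,11}. Now deg[5]=0, deg[11]=1.
Step 8: smallest deg-1 vertex = 9, p_8 = 2. Add edge {2,9}. Now deg[9]=0, deg[2]=2.
Step 9: smallest deg-1 vertex = 10, p_9 = 2. Add edge {2,10}. Now deg[10]=0, deg[2]=1.
Final: two remaining deg-1 vertices are 2, 11. Add edge {2,11}.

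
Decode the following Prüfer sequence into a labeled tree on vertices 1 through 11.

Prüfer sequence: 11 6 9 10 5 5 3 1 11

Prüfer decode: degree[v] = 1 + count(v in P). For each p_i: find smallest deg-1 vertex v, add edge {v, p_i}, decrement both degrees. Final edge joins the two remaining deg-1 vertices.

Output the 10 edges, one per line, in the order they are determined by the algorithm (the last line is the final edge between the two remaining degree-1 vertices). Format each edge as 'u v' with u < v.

Initial degrees: {1:2, 2:1, 3:2, 4:1, 5:3, 6:2, 7:1, 8:1, 9:2, 10:2, 11:3}
Step 1: smallest deg-1 vertex = 2, p_1 = 11. Add edge {2,11}. Now deg[2]=0, deg[11]=2.
Step 2: smallest deg-1 vertex = 4, p_2 = 6. Add edge {4,6}. Now deg[4]=0, deg[6]=1.
Step 3: smallest deg-1 vertex = 6, p_3 = 9. Add edge {6,9}. Now deg[6]=0, deg[9]=1.
Step 4: smallest deg-1 vertex = 7, p_4 = 10. Add edge {7,10}. Now deg[7]=0, deg[10]=1.
Step 5: smallest deg-1 vertex = 8, p_5 = 5. Add edge {5,8}. Now deg[8]=0, deg[5]=2.
Step 6: smallest deg-1 vertex = 9, p_6 = 5. Add edge {5,9}. Now deg[9]=0, deg[5]=1.
Step 7: smallest deg-1 vertex = 5, p_7 = 3. Add edge {3,5}. Now deg[5]=0, deg[3]=1.
Step 8: smallest deg-1 vertex = 3, p_8 = 1. Add edge {1,3}. Now deg[3]=0, deg[1]=1.
Step 9: smallest deg-1 vertex = 1, p_9 = 11. Add edge {1,11}. Now deg[1]=0, deg[11]=1.
Final: two remaining deg-1 vertices are 10, 11. Add edge {10,11}.

Answer: 2 11
4 6
6 9
7 10
5 8
5 9
3 5
1 3
1 11
10 11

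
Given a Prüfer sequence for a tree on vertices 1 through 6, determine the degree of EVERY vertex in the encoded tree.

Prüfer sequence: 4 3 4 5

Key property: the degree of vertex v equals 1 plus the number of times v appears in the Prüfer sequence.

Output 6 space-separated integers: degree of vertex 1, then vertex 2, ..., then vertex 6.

Answer: 1 1 2 3 2 1

Derivation:
p_1 = 4: count[4] becomes 1
p_2 = 3: count[3] becomes 1
p_3 = 4: count[4] becomes 2
p_4 = 5: count[5] becomes 1
Degrees (1 + count): deg[1]=1+0=1, deg[2]=1+0=1, deg[3]=1+1=2, deg[4]=1+2=3, deg[5]=1+1=2, deg[6]=1+0=1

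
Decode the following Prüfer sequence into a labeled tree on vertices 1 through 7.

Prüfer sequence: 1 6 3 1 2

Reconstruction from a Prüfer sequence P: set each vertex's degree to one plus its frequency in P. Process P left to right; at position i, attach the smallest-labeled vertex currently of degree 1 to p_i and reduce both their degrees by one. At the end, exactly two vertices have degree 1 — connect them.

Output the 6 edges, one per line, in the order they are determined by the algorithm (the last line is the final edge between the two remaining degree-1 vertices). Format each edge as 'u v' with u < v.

Initial degrees: {1:3, 2:2, 3:2, 4:1, 5:1, 6:2, 7:1}
Step 1: smallest deg-1 vertex = 4, p_1 = 1. Add edge {1,4}. Now deg[4]=0, deg[1]=2.
Step 2: smallest deg-1 vertex = 5, p_2 = 6. Add edge {5,6}. Now deg[5]=0, deg[6]=1.
Step 3: smallest deg-1 vertex = 6, p_3 = 3. Add edge {3,6}. Now deg[6]=0, deg[3]=1.
Step 4: smallest deg-1 vertex = 3, p_4 = 1. Add edge {1,3}. Now deg[3]=0, deg[1]=1.
Step 5: smallest deg-1 vertex = 1, p_5 = 2. Add edge {1,2}. Now deg[1]=0, deg[2]=1.
Final: two remaining deg-1 vertices are 2, 7. Add edge {2,7}.

Answer: 1 4
5 6
3 6
1 3
1 2
2 7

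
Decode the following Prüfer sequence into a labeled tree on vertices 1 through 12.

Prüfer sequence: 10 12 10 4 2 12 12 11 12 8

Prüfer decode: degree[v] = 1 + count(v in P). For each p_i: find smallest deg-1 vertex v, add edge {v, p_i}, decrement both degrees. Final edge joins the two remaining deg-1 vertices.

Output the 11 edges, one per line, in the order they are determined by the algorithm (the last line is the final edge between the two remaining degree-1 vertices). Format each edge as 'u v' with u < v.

Answer: 1 10
3 12
5 10
4 6
2 4
2 12
7 12
9 11
10 12
8 11
8 12

Derivation:
Initial degrees: {1:1, 2:2, 3:1, 4:2, 5:1, 6:1, 7:1, 8:2, 9:1, 10:3, 11:2, 12:5}
Step 1: smallest deg-1 vertex = 1, p_1 = 10. Add edge {1,10}. Now deg[1]=0, deg[10]=2.
Step 2: smallest deg-1 vertex = 3, p_2 = 12. Add edge {3,12}. Now deg[3]=0, deg[12]=4.
Step 3: smallest deg-1 vertex = 5, p_3 = 10. Add edge {5,10}. Now deg[5]=0, deg[10]=1.
Step 4: smallest deg-1 vertex = 6, p_4 = 4. Add edge {4,6}. Now deg[6]=0, deg[4]=1.
Step 5: smallest deg-1 vertex = 4, p_5 = 2. Add edge {2,4}. Now deg[4]=0, deg[2]=1.
Step 6: smallest deg-1 vertex = 2, p_6 = 12. Add edge {2,12}. Now deg[2]=0, deg[12]=3.
Step 7: smallest deg-1 vertex = 7, p_7 = 12. Add edge {7,12}. Now deg[7]=0, deg[12]=2.
Step 8: smallest deg-1 vertex = 9, p_8 = 11. Add edge {9,11}. Now deg[9]=0, deg[11]=1.
Step 9: smallest deg-1 vertex = 10, p_9 = 12. Add edge {10,12}. Now deg[10]=0, deg[12]=1.
Step 10: smallest deg-1 vertex = 11, p_10 = 8. Add edge {8,11}. Now deg[11]=0, deg[8]=1.
Final: two remaining deg-1 vertices are 8, 12. Add edge {8,12}.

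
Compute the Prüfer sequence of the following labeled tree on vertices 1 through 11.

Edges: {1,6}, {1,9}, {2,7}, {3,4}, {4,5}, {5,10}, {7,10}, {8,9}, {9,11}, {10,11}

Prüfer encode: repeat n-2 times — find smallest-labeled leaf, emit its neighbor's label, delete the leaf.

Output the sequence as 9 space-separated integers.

Answer: 7 4 5 10 1 9 10 9 11

Derivation:
Step 1: leaves = {2,3,6,8}. Remove smallest leaf 2, emit neighbor 7.
Step 2: leaves = {3,6,7,8}. Remove smallest leaf 3, emit neighbor 4.
Step 3: leaves = {4,6,7,8}. Remove smallest leaf 4, emit neighbor 5.
Step 4: leaves = {5,6,7,8}. Remove smallest leaf 5, emit neighbor 10.
Step 5: leaves = {6,7,8}. Remove smallest leaf 6, emit neighbor 1.
Step 6: leaves = {1,7,8}. Remove smallest leaf 1, emit neighbor 9.
Step 7: leaves = {7,8}. Remove smallest leaf 7, emit neighbor 10.
Step 8: leaves = {8,10}. Remove smallest leaf 8, emit neighbor 9.
Step 9: leaves = {9,10}. Remove smallest leaf 9, emit neighbor 11.
Done: 2 vertices remain (10, 11). Sequence = [7 4 5 10 1 9 10 9 11]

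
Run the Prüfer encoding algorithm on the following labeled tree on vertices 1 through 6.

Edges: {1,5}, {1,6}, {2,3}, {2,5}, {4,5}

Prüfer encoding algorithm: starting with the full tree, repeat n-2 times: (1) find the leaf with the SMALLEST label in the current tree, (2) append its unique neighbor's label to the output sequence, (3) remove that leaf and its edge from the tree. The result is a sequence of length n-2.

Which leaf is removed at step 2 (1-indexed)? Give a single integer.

Step 1: current leaves = {3,4,6}. Remove leaf 3 (neighbor: 2).
Step 2: current leaves = {2,4,6}. Remove leaf 2 (neighbor: 5).

Answer: 2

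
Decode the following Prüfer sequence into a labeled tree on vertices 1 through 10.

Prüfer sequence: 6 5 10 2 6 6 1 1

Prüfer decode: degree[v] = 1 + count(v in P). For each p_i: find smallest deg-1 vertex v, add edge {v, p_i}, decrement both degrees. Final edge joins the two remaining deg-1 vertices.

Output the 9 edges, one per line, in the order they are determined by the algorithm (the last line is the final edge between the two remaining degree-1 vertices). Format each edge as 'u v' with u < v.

Initial degrees: {1:3, 2:2, 3:1, 4:1, 5:2, 6:4, 7:1, 8:1, 9:1, 10:2}
Step 1: smallest deg-1 vertex = 3, p_1 = 6. Add edge {3,6}. Now deg[3]=0, deg[6]=3.
Step 2: smallest deg-1 vertex = 4, p_2 = 5. Add edge {4,5}. Now deg[4]=0, deg[5]=1.
Step 3: smallest deg-1 vertex = 5, p_3 = 10. Add edge {5,10}. Now deg[5]=0, deg[10]=1.
Step 4: smallest deg-1 vertex = 7, p_4 = 2. Add edge {2,7}. Now deg[7]=0, deg[2]=1.
Step 5: smallest deg-1 vertex = 2, p_5 = 6. Add edge {2,6}. Now deg[2]=0, deg[6]=2.
Step 6: smallest deg-1 vertex = 8, p_6 = 6. Add edge {6,8}. Now deg[8]=0, deg[6]=1.
Step 7: smallest deg-1 vertex = 6, p_7 = 1. Add edge {1,6}. Now deg[6]=0, deg[1]=2.
Step 8: smallest deg-1 vertex = 9, p_8 = 1. Add edge {1,9}. Now deg[9]=0, deg[1]=1.
Final: two remaining deg-1 vertices are 1, 10. Add edge {1,10}.

Answer: 3 6
4 5
5 10
2 7
2 6
6 8
1 6
1 9
1 10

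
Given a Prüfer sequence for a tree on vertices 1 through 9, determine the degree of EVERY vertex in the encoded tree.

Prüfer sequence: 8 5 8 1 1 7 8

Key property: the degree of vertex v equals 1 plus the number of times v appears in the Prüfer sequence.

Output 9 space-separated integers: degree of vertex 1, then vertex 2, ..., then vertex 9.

p_1 = 8: count[8] becomes 1
p_2 = 5: count[5] becomes 1
p_3 = 8: count[8] becomes 2
p_4 = 1: count[1] becomes 1
p_5 = 1: count[1] becomes 2
p_6 = 7: count[7] becomes 1
p_7 = 8: count[8] becomes 3
Degrees (1 + count): deg[1]=1+2=3, deg[2]=1+0=1, deg[3]=1+0=1, deg[4]=1+0=1, deg[5]=1+1=2, deg[6]=1+0=1, deg[7]=1+1=2, deg[8]=1+3=4, deg[9]=1+0=1

Answer: 3 1 1 1 2 1 2 4 1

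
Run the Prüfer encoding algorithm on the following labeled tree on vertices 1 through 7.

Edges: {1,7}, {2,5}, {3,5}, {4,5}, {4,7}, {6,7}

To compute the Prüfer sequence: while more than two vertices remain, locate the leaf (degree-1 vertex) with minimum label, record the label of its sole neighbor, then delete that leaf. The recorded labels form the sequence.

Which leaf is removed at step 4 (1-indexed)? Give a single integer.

Answer: 5

Derivation:
Step 1: current leaves = {1,2,3,6}. Remove leaf 1 (neighbor: 7).
Step 2: current leaves = {2,3,6}. Remove leaf 2 (neighbor: 5).
Step 3: current leaves = {3,6}. Remove leaf 3 (neighbor: 5).
Step 4: current leaves = {5,6}. Remove leaf 5 (neighbor: 4).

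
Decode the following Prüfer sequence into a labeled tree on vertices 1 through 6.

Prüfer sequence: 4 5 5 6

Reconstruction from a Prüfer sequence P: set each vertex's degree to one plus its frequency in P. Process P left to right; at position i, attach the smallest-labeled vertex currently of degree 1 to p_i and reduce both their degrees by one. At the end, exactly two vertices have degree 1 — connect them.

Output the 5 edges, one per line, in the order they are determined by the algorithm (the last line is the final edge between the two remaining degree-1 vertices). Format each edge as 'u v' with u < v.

Initial degrees: {1:1, 2:1, 3:1, 4:2, 5:3, 6:2}
Step 1: smallest deg-1 vertex = 1, p_1 = 4. Add edge {1,4}. Now deg[1]=0, deg[4]=1.
Step 2: smallest deg-1 vertex = 2, p_2 = 5. Add edge {2,5}. Now deg[2]=0, deg[5]=2.
Step 3: smallest deg-1 vertex = 3, p_3 = 5. Add edge {3,5}. Now deg[3]=0, deg[5]=1.
Step 4: smallest deg-1 vertex = 4, p_4 = 6. Add edge {4,6}. Now deg[4]=0, deg[6]=1.
Final: two remaining deg-1 vertices are 5, 6. Add edge {5,6}.

Answer: 1 4
2 5
3 5
4 6
5 6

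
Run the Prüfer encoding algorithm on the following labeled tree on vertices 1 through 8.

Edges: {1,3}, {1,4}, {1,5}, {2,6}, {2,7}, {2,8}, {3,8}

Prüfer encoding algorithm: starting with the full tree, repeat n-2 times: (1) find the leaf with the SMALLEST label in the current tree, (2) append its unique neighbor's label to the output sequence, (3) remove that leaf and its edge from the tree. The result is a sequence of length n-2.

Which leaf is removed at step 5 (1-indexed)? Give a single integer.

Answer: 6

Derivation:
Step 1: current leaves = {4,5,6,7}. Remove leaf 4 (neighbor: 1).
Step 2: current leaves = {5,6,7}. Remove leaf 5 (neighbor: 1).
Step 3: current leaves = {1,6,7}. Remove leaf 1 (neighbor: 3).
Step 4: current leaves = {3,6,7}. Remove leaf 3 (neighbor: 8).
Step 5: current leaves = {6,7,8}. Remove leaf 6 (neighbor: 2).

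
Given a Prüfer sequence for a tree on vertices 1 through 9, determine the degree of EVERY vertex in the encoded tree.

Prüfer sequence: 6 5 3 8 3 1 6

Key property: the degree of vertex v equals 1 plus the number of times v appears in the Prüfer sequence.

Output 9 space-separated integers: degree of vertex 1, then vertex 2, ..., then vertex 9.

Answer: 2 1 3 1 2 3 1 2 1

Derivation:
p_1 = 6: count[6] becomes 1
p_2 = 5: count[5] becomes 1
p_3 = 3: count[3] becomes 1
p_4 = 8: count[8] becomes 1
p_5 = 3: count[3] becomes 2
p_6 = 1: count[1] becomes 1
p_7 = 6: count[6] becomes 2
Degrees (1 + count): deg[1]=1+1=2, deg[2]=1+0=1, deg[3]=1+2=3, deg[4]=1+0=1, deg[5]=1+1=2, deg[6]=1+2=3, deg[7]=1+0=1, deg[8]=1+1=2, deg[9]=1+0=1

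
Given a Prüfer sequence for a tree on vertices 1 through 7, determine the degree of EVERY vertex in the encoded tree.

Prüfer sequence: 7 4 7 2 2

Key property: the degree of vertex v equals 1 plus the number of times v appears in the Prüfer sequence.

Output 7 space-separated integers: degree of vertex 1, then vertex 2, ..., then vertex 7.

Answer: 1 3 1 2 1 1 3

Derivation:
p_1 = 7: count[7] becomes 1
p_2 = 4: count[4] becomes 1
p_3 = 7: count[7] becomes 2
p_4 = 2: count[2] becomes 1
p_5 = 2: count[2] becomes 2
Degrees (1 + count): deg[1]=1+0=1, deg[2]=1+2=3, deg[3]=1+0=1, deg[4]=1+1=2, deg[5]=1+0=1, deg[6]=1+0=1, deg[7]=1+2=3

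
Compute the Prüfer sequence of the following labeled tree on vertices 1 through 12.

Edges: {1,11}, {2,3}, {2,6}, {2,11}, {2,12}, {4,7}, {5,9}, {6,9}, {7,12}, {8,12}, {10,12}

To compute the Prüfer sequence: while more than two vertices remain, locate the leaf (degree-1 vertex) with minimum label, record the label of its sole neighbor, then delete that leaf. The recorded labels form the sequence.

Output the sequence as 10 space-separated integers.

Step 1: leaves = {1,3,4,5,8,10}. Remove smallest leaf 1, emit neighbor 11.
Step 2: leaves = {3,4,5,8,10,11}. Remove smallest leaf 3, emit neighbor 2.
Step 3: leaves = {4,5,8,10,11}. Remove smallest leaf 4, emit neighbor 7.
Step 4: leaves = {5,7,8,10,11}. Remove smallest leaf 5, emit neighbor 9.
Step 5: leaves = {7,8,9,10,11}. Remove smallest leaf 7, emit neighbor 12.
Step 6: leaves = {8,9,10,11}. Remove smallest leaf 8, emit neighbor 12.
Step 7: leaves = {9,10,11}. Remove smallest leaf 9, emit neighbor 6.
Step 8: leaves = {6,10,11}. Remove smallest leaf 6, emit neighbor 2.
Step 9: leaves = {10,11}. Remove smallest leaf 10, emit neighbor 12.
Step 10: leaves = {11,12}. Remove smallest leaf 11, emit neighbor 2.
Done: 2 vertices remain (2, 12). Sequence = [11 2 7 9 12 12 6 2 12 2]

Answer: 11 2 7 9 12 12 6 2 12 2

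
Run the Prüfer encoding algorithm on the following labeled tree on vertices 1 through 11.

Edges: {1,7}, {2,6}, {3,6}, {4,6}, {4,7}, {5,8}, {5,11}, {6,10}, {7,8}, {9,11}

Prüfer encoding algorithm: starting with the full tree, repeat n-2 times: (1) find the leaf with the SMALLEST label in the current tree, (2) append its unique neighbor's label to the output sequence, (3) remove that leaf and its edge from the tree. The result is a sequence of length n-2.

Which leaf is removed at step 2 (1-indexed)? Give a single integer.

Step 1: current leaves = {1,2,3,9,10}. Remove leaf 1 (neighbor: 7).
Step 2: current leaves = {2,3,9,10}. Remove leaf 2 (neighbor: 6).

Answer: 2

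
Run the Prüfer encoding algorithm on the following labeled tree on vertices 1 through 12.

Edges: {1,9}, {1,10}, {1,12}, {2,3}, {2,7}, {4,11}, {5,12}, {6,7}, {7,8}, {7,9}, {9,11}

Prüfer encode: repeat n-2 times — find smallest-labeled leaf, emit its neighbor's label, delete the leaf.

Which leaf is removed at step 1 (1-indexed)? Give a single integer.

Answer: 3

Derivation:
Step 1: current leaves = {3,4,5,6,8,10}. Remove leaf 3 (neighbor: 2).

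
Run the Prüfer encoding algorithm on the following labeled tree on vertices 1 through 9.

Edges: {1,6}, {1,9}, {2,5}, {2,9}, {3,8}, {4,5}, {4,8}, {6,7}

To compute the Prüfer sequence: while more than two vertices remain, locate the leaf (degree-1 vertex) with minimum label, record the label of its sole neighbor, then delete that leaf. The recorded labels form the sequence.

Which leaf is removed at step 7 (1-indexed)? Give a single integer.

Step 1: current leaves = {3,7}. Remove leaf 3 (neighbor: 8).
Step 2: current leaves = {7,8}. Remove leaf 7 (neighbor: 6).
Step 3: current leaves = {6,8}. Remove leaf 6 (neighbor: 1).
Step 4: current leaves = {1,8}. Remove leaf 1 (neighbor: 9).
Step 5: current leaves = {8,9}. Remove leaf 8 (neighbor: 4).
Step 6: current leaves = {4,9}. Remove leaf 4 (neighbor: 5).
Step 7: current leaves = {5,9}. Remove leaf 5 (neighbor: 2).

Answer: 5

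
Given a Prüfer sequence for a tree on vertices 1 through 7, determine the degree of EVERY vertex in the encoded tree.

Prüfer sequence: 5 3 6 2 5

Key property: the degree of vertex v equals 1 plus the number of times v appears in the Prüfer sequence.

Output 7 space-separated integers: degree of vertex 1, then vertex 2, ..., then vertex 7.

Answer: 1 2 2 1 3 2 1

Derivation:
p_1 = 5: count[5] becomes 1
p_2 = 3: count[3] becomes 1
p_3 = 6: count[6] becomes 1
p_4 = 2: count[2] becomes 1
p_5 = 5: count[5] becomes 2
Degrees (1 + count): deg[1]=1+0=1, deg[2]=1+1=2, deg[3]=1+1=2, deg[4]=1+0=1, deg[5]=1+2=3, deg[6]=1+1=2, deg[7]=1+0=1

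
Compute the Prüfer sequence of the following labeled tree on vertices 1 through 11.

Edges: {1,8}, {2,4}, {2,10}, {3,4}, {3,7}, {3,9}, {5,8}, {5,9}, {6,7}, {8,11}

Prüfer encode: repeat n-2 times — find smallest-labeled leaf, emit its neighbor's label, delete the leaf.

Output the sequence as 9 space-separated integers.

Answer: 8 7 3 2 4 3 9 5 8

Derivation:
Step 1: leaves = {1,6,10,11}. Remove smallest leaf 1, emit neighbor 8.
Step 2: leaves = {6,10,11}. Remove smallest leaf 6, emit neighbor 7.
Step 3: leaves = {7,10,11}. Remove smallest leaf 7, emit neighbor 3.
Step 4: leaves = {10,11}. Remove smallest leaf 10, emit neighbor 2.
Step 5: leaves = {2,11}. Remove smallest leaf 2, emit neighbor 4.
Step 6: leaves = {4,11}. Remove smallest leaf 4, emit neighbor 3.
Step 7: leaves = {3,11}. Remove smallest leaf 3, emit neighbor 9.
Step 8: leaves = {9,11}. Remove smallest leaf 9, emit neighbor 5.
Step 9: leaves = {5,11}. Remove smallest leaf 5, emit neighbor 8.
Done: 2 vertices remain (8, 11). Sequence = [8 7 3 2 4 3 9 5 8]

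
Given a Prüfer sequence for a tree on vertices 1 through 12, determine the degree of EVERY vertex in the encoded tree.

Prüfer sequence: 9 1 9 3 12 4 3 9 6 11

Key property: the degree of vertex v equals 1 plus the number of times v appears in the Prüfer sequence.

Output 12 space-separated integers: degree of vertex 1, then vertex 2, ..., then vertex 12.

p_1 = 9: count[9] becomes 1
p_2 = 1: count[1] becomes 1
p_3 = 9: count[9] becomes 2
p_4 = 3: count[3] becomes 1
p_5 = 12: count[12] becomes 1
p_6 = 4: count[4] becomes 1
p_7 = 3: count[3] becomes 2
p_8 = 9: count[9] becomes 3
p_9 = 6: count[6] becomes 1
p_10 = 11: count[11] becomes 1
Degrees (1 + count): deg[1]=1+1=2, deg[2]=1+0=1, deg[3]=1+2=3, deg[4]=1+1=2, deg[5]=1+0=1, deg[6]=1+1=2, deg[7]=1+0=1, deg[8]=1+0=1, deg[9]=1+3=4, deg[10]=1+0=1, deg[11]=1+1=2, deg[12]=1+1=2

Answer: 2 1 3 2 1 2 1 1 4 1 2 2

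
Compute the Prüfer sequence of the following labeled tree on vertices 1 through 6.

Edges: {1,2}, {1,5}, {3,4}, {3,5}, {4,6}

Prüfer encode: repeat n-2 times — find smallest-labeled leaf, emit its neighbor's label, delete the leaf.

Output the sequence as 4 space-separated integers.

Answer: 1 5 3 4

Derivation:
Step 1: leaves = {2,6}. Remove smallest leaf 2, emit neighbor 1.
Step 2: leaves = {1,6}. Remove smallest leaf 1, emit neighbor 5.
Step 3: leaves = {5,6}. Remove smallest leaf 5, emit neighbor 3.
Step 4: leaves = {3,6}. Remove smallest leaf 3, emit neighbor 4.
Done: 2 vertices remain (4, 6). Sequence = [1 5 3 4]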